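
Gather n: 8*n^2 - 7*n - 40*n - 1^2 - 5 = 8*n^2 - 47*n - 6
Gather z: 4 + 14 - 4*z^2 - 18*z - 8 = -4*z^2 - 18*z + 10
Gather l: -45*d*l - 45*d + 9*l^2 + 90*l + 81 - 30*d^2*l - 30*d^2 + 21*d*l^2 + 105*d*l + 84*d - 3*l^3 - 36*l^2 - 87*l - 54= -30*d^2 + 39*d - 3*l^3 + l^2*(21*d - 27) + l*(-30*d^2 + 60*d + 3) + 27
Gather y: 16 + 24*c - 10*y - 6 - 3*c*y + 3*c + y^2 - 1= 27*c + y^2 + y*(-3*c - 10) + 9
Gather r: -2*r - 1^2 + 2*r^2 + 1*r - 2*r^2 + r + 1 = 0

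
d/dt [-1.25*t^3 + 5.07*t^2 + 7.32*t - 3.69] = -3.75*t^2 + 10.14*t + 7.32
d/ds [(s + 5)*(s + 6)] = 2*s + 11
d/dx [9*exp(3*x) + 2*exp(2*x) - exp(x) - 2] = (27*exp(2*x) + 4*exp(x) - 1)*exp(x)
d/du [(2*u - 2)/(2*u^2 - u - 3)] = 2*(2*u^2 - u - (u - 1)*(4*u - 1) - 3)/(-2*u^2 + u + 3)^2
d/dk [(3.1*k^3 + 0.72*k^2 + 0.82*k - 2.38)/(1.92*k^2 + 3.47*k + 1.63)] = (5.952*k^4 + 21.514*k^3 + 16.083*k^2 + 11.4864*k + 9.5952)/(3.6864*k^4 + 13.3248*k^3 + 18.3001*k^2 + 11.3122*k + 2.6569)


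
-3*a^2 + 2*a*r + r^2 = (-a + r)*(3*a + r)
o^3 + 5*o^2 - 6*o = o*(o - 1)*(o + 6)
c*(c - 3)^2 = c^3 - 6*c^2 + 9*c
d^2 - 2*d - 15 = (d - 5)*(d + 3)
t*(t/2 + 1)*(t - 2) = t^3/2 - 2*t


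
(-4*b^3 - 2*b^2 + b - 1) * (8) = -32*b^3 - 16*b^2 + 8*b - 8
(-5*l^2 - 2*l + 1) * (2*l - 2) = -10*l^3 + 6*l^2 + 6*l - 2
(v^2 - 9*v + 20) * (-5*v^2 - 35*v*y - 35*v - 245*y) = -5*v^4 - 35*v^3*y + 10*v^3 + 70*v^2*y + 215*v^2 + 1505*v*y - 700*v - 4900*y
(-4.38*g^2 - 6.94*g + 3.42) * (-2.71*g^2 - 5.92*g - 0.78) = 11.8698*g^4 + 44.737*g^3 + 35.233*g^2 - 14.8332*g - 2.6676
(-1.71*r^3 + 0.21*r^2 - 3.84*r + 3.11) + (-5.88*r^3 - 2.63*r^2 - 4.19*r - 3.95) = -7.59*r^3 - 2.42*r^2 - 8.03*r - 0.84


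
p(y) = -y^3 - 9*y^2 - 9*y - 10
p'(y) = -3*y^2 - 18*y - 9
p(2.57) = -109.55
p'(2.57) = -75.07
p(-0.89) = -8.41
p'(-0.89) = 4.64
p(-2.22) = -23.43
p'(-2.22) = 16.17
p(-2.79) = -33.23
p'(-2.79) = 17.87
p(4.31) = -296.04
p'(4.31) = -142.31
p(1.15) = -33.77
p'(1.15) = -33.67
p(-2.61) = -30.04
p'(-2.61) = 17.54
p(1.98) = -70.87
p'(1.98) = -56.40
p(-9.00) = 71.00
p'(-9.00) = -90.00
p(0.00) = -10.00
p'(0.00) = -9.00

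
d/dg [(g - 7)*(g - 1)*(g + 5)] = 3*g^2 - 6*g - 33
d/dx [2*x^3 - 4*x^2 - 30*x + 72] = 6*x^2 - 8*x - 30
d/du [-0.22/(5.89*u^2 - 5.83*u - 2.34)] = (2.5916*u - 1.2826)/(-5.89*u^2 + 5.83*u + 2.34)^2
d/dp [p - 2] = 1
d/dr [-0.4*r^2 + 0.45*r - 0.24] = 0.45 - 0.8*r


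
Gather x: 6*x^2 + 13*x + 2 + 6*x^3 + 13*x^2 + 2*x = 6*x^3 + 19*x^2 + 15*x + 2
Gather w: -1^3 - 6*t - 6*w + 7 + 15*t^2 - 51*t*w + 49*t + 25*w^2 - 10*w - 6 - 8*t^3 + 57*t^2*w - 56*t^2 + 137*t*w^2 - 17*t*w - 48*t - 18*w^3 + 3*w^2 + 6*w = -8*t^3 - 41*t^2 - 5*t - 18*w^3 + w^2*(137*t + 28) + w*(57*t^2 - 68*t - 10)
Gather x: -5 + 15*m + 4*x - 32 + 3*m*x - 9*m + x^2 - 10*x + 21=6*m + x^2 + x*(3*m - 6) - 16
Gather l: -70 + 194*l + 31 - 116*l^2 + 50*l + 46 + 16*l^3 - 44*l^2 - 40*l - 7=16*l^3 - 160*l^2 + 204*l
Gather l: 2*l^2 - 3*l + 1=2*l^2 - 3*l + 1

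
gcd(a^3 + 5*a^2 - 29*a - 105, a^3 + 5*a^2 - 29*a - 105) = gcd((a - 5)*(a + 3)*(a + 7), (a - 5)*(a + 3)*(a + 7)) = a^3 + 5*a^2 - 29*a - 105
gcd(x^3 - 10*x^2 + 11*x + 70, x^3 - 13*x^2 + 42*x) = x - 7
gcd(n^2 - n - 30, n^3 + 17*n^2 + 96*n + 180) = n + 5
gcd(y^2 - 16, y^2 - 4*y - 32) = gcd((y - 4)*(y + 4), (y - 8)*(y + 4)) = y + 4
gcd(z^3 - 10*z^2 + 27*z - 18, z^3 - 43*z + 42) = z^2 - 7*z + 6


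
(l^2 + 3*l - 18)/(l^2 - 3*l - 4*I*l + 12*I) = (l + 6)/(l - 4*I)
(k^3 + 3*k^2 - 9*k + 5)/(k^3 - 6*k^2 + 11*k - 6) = (k^2 + 4*k - 5)/(k^2 - 5*k + 6)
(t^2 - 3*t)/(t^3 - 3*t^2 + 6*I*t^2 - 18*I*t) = 1/(t + 6*I)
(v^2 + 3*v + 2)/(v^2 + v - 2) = (v + 1)/(v - 1)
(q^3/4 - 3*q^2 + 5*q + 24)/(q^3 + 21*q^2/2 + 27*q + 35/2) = (q^3 - 12*q^2 + 20*q + 96)/(2*(2*q^3 + 21*q^2 + 54*q + 35))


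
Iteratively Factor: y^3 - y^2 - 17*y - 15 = (y + 3)*(y^2 - 4*y - 5) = (y + 1)*(y + 3)*(y - 5)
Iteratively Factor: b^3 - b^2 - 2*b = (b)*(b^2 - b - 2) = b*(b + 1)*(b - 2)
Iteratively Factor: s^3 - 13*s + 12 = (s + 4)*(s^2 - 4*s + 3) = (s - 1)*(s + 4)*(s - 3)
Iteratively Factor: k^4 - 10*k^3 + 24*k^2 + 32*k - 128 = (k - 4)*(k^3 - 6*k^2 + 32) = (k - 4)*(k + 2)*(k^2 - 8*k + 16) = (k - 4)^2*(k + 2)*(k - 4)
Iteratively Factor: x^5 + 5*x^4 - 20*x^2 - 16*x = (x + 4)*(x^4 + x^3 - 4*x^2 - 4*x) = (x - 2)*(x + 4)*(x^3 + 3*x^2 + 2*x) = (x - 2)*(x + 2)*(x + 4)*(x^2 + x) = (x - 2)*(x + 1)*(x + 2)*(x + 4)*(x)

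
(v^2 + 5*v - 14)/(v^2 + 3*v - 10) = (v + 7)/(v + 5)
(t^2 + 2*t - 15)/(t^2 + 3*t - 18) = (t + 5)/(t + 6)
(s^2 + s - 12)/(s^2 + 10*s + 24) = (s - 3)/(s + 6)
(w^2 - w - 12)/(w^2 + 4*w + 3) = (w - 4)/(w + 1)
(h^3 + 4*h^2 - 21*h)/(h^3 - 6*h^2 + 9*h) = (h + 7)/(h - 3)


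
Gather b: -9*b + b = -8*b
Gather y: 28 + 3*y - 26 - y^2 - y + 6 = -y^2 + 2*y + 8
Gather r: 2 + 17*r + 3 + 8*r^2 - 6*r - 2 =8*r^2 + 11*r + 3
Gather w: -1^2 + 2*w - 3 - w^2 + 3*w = -w^2 + 5*w - 4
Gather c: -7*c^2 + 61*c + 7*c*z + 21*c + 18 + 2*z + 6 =-7*c^2 + c*(7*z + 82) + 2*z + 24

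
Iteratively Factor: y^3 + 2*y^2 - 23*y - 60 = (y + 3)*(y^2 - y - 20) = (y - 5)*(y + 3)*(y + 4)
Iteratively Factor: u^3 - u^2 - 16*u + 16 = (u - 1)*(u^2 - 16) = (u - 1)*(u + 4)*(u - 4)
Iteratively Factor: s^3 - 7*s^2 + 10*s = (s - 2)*(s^2 - 5*s) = (s - 5)*(s - 2)*(s)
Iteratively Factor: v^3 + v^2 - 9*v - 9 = (v - 3)*(v^2 + 4*v + 3) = (v - 3)*(v + 1)*(v + 3)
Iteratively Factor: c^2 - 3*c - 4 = (c - 4)*(c + 1)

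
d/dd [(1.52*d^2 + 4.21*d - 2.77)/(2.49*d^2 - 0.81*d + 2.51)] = (-11.7141*d^2 + 21.425*d + 8.3234)/(6.2001*d^4 - 4.0338*d^3 + 13.1559*d^2 - 4.0662*d + 6.3001)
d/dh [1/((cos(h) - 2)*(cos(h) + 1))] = (-sin(h) + sin(2*h))/((cos(h) - 2)^2*(cos(h) + 1)^2)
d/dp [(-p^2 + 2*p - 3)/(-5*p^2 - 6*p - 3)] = 8*(2*p^2 - 3*p - 3)/(25*p^4 + 60*p^3 + 66*p^2 + 36*p + 9)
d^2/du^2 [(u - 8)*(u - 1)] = 2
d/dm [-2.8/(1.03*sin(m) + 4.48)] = 2.884*cos(m)/(1.03*sin(m) + 4.48)^2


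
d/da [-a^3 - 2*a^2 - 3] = a*(-3*a - 4)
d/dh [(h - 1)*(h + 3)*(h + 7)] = 3*h^2 + 18*h + 11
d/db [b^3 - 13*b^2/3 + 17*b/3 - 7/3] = 3*b^2 - 26*b/3 + 17/3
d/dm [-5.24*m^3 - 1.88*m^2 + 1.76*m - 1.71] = -15.72*m^2 - 3.76*m + 1.76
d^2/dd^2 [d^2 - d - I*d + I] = 2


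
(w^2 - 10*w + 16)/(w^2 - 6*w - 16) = (w - 2)/(w + 2)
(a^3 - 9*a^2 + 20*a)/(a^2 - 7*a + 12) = a*(a - 5)/(a - 3)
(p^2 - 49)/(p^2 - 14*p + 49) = (p + 7)/(p - 7)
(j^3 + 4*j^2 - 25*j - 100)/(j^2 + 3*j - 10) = (j^2 - j - 20)/(j - 2)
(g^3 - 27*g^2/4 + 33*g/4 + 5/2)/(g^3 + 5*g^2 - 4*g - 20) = (4*g^2 - 19*g - 5)/(4*(g^2 + 7*g + 10))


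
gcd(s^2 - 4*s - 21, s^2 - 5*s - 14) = s - 7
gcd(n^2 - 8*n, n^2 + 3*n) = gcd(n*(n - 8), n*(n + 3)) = n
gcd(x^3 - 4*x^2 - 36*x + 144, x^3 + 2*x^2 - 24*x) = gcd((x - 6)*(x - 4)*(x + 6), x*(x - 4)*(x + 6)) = x^2 + 2*x - 24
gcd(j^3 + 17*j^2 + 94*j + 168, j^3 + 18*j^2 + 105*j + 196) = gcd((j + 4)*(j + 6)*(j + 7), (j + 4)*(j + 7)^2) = j^2 + 11*j + 28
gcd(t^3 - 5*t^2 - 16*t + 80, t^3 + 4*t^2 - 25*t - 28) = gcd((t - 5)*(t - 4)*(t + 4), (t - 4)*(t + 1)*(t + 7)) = t - 4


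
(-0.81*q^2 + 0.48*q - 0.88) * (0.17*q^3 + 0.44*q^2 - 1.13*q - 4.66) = -0.1377*q^5 - 0.2748*q^4 + 0.9769*q^3 + 2.845*q^2 - 1.2424*q + 4.1008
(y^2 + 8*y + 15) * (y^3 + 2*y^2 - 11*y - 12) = y^5 + 10*y^4 + 20*y^3 - 70*y^2 - 261*y - 180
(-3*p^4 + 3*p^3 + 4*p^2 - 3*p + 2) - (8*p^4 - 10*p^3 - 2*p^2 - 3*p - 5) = -11*p^4 + 13*p^3 + 6*p^2 + 7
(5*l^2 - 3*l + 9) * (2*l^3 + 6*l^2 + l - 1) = 10*l^5 + 24*l^4 + 5*l^3 + 46*l^2 + 12*l - 9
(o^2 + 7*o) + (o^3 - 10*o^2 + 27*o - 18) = o^3 - 9*o^2 + 34*o - 18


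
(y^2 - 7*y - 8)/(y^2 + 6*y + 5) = (y - 8)/(y + 5)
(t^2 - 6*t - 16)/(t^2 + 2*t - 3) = (t^2 - 6*t - 16)/(t^2 + 2*t - 3)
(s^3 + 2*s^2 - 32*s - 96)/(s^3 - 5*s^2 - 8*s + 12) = (s^2 + 8*s + 16)/(s^2 + s - 2)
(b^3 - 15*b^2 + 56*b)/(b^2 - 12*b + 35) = b*(b - 8)/(b - 5)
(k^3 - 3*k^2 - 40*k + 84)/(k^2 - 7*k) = k + 4 - 12/k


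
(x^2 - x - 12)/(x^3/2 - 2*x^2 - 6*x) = 2*(-x^2 + x + 12)/(x*(-x^2 + 4*x + 12))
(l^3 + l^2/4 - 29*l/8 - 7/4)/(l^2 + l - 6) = (8*l^2 + 18*l + 7)/(8*(l + 3))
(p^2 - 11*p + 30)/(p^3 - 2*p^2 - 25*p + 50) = (p - 6)/(p^2 + 3*p - 10)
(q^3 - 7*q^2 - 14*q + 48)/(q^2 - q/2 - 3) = 2*(q^2 - 5*q - 24)/(2*q + 3)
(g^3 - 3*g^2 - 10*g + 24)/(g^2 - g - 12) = g - 2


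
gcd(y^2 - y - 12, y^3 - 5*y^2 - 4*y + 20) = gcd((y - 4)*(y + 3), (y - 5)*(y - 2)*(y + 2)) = 1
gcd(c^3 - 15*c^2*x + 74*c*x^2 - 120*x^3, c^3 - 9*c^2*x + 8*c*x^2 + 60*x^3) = c^2 - 11*c*x + 30*x^2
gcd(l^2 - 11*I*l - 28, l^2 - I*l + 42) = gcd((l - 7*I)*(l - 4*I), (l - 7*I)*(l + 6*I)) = l - 7*I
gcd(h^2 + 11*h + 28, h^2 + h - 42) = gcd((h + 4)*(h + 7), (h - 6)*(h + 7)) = h + 7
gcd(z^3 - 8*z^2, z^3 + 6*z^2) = z^2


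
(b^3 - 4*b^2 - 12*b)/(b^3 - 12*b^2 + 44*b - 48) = b*(b + 2)/(b^2 - 6*b + 8)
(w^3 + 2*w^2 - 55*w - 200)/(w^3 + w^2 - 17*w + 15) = (w^2 - 3*w - 40)/(w^2 - 4*w + 3)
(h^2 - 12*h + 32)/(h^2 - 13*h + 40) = (h - 4)/(h - 5)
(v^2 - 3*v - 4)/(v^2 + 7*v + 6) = (v - 4)/(v + 6)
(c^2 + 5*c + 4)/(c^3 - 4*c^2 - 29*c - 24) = (c + 4)/(c^2 - 5*c - 24)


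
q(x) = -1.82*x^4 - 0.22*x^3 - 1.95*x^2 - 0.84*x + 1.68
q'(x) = -7.28*x^3 - 0.66*x^2 - 3.9*x - 0.84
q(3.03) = -178.29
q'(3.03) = -221.23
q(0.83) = -1.35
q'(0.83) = -8.69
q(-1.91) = -26.52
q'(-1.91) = 54.93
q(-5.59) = -1793.26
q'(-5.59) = 1271.98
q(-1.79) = -20.49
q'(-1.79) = 45.78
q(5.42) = -1665.80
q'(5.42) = -1200.49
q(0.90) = -2.01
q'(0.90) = -10.19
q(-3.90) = -432.70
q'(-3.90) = 436.17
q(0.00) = 1.68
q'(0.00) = -0.84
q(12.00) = -38408.88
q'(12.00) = -12722.52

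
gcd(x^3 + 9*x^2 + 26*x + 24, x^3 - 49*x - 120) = x + 3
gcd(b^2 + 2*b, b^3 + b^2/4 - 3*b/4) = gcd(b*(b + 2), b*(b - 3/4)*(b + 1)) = b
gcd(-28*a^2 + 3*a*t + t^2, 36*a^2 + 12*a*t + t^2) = 1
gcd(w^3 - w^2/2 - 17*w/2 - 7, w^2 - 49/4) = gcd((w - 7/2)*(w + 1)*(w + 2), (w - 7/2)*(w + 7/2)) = w - 7/2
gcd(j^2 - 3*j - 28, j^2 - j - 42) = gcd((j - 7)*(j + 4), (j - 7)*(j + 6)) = j - 7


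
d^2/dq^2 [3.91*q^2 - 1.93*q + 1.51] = 7.82000000000000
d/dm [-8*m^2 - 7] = -16*m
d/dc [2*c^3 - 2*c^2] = 2*c*(3*c - 2)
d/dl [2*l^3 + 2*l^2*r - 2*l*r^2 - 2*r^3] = 6*l^2 + 4*l*r - 2*r^2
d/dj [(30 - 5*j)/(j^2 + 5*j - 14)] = 5*(j^2 - 12*j - 16)/(j^4 + 10*j^3 - 3*j^2 - 140*j + 196)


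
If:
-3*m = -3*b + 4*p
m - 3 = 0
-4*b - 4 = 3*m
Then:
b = -13/4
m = 3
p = -75/16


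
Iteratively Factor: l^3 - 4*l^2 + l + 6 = (l - 3)*(l^2 - l - 2) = (l - 3)*(l - 2)*(l + 1)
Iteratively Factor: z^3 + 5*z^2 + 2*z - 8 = (z + 2)*(z^2 + 3*z - 4) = (z - 1)*(z + 2)*(z + 4)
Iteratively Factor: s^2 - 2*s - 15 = (s + 3)*(s - 5)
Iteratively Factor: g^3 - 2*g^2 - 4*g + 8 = (g - 2)*(g^2 - 4) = (g - 2)^2*(g + 2)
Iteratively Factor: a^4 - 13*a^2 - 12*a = (a + 1)*(a^3 - a^2 - 12*a) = (a + 1)*(a + 3)*(a^2 - 4*a) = a*(a + 1)*(a + 3)*(a - 4)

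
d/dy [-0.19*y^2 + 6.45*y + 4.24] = 6.45 - 0.38*y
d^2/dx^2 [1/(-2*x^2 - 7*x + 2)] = 2*(4*x^2 + 14*x - (4*x + 7)^2 - 4)/(2*x^2 + 7*x - 2)^3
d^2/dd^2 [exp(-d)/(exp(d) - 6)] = ((exp(d) - 6)^2 + (exp(d) - 6)*exp(d) + 2*exp(2*d))*exp(-d)/(exp(d) - 6)^3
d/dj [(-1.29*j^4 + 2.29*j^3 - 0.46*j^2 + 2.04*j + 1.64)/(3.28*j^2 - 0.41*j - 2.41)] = (-8.4624*j^5 + 9.0979*j^4 + 10.5578*j^3 - 23.0593*j^2 - 8.5412*j - 4.244)/(10.7584*j^4 - 2.6896*j^3 - 15.6415*j^2 + 1.9762*j + 5.8081)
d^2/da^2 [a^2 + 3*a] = 2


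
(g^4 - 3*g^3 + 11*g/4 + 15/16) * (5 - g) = -g^5 + 8*g^4 - 15*g^3 - 11*g^2/4 + 205*g/16 + 75/16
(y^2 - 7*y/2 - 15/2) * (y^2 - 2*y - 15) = y^4 - 11*y^3/2 - 31*y^2/2 + 135*y/2 + 225/2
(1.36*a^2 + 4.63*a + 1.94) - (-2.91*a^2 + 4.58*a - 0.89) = 4.27*a^2 + 0.0499999999999998*a + 2.83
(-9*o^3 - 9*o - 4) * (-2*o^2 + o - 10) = 18*o^5 - 9*o^4 + 108*o^3 - o^2 + 86*o + 40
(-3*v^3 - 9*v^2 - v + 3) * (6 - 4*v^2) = 12*v^5 + 36*v^4 - 14*v^3 - 66*v^2 - 6*v + 18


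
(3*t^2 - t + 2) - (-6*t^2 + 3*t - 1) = 9*t^2 - 4*t + 3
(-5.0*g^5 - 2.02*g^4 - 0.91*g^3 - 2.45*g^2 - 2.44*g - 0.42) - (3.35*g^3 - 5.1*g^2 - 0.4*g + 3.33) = -5.0*g^5 - 2.02*g^4 - 4.26*g^3 + 2.65*g^2 - 2.04*g - 3.75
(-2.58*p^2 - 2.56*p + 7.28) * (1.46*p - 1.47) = -3.7668*p^3 + 0.0550000000000002*p^2 + 14.392*p - 10.7016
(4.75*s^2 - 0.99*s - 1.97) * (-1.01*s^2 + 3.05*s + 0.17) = -4.7975*s^4 + 15.4874*s^3 - 0.2223*s^2 - 6.1768*s - 0.3349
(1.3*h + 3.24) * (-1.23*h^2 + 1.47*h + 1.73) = -1.599*h^3 - 2.0742*h^2 + 7.0118*h + 5.6052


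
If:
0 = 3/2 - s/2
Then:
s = 3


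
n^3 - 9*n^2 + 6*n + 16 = (n - 8)*(n - 2)*(n + 1)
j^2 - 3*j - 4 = (j - 4)*(j + 1)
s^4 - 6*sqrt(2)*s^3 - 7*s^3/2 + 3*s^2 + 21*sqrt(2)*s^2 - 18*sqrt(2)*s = s*(s - 2)*(s - 3/2)*(s - 6*sqrt(2))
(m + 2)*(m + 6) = m^2 + 8*m + 12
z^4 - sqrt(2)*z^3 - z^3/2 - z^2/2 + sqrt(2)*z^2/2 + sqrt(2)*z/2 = z*(z - 1)*(z + 1/2)*(z - sqrt(2))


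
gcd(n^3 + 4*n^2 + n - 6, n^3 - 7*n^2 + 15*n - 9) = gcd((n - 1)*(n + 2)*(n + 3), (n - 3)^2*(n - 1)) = n - 1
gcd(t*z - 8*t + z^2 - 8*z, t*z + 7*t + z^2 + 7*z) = t + z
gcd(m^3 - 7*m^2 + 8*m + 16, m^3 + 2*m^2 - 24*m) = m - 4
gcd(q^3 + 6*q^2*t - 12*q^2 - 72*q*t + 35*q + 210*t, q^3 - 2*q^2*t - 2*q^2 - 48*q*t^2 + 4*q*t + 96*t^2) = q + 6*t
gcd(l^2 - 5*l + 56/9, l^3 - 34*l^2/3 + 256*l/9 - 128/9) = l - 8/3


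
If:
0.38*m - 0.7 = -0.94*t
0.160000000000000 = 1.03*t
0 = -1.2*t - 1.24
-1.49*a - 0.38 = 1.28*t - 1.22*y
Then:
No Solution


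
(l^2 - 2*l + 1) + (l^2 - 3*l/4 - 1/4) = 2*l^2 - 11*l/4 + 3/4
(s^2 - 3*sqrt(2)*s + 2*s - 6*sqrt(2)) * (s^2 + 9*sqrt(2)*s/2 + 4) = s^4 + 2*s^3 + 3*sqrt(2)*s^3/2 - 23*s^2 + 3*sqrt(2)*s^2 - 46*s - 12*sqrt(2)*s - 24*sqrt(2)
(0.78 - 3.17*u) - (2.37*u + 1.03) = -5.54*u - 0.25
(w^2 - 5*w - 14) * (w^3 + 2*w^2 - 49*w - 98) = w^5 - 3*w^4 - 73*w^3 + 119*w^2 + 1176*w + 1372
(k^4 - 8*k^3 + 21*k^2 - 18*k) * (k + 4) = k^5 - 4*k^4 - 11*k^3 + 66*k^2 - 72*k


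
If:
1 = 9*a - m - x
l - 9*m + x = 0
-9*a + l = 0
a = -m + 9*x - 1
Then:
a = 9/62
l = 81/62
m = 5/31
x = 9/62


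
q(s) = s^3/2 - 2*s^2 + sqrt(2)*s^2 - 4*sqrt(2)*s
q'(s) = 3*s^2/2 - 4*s + 2*sqrt(2)*s - 4*sqrt(2)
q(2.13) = -9.87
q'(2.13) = -1.35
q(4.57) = 9.64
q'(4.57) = 20.32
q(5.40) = 31.10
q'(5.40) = 31.76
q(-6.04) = -97.38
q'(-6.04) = 56.14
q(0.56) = -3.26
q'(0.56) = -5.84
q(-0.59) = 3.03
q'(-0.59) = -4.44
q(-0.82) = 3.97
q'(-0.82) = -3.69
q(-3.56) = -9.84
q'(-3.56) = 17.52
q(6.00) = 52.97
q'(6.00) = 41.31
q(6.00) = 52.97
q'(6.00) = 41.31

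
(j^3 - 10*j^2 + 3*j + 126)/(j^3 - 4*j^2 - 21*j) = (j - 6)/j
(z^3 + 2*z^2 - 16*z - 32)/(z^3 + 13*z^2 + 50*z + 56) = (z - 4)/(z + 7)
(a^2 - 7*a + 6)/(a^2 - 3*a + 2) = (a - 6)/(a - 2)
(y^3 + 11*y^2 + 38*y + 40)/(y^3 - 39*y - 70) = (y + 4)/(y - 7)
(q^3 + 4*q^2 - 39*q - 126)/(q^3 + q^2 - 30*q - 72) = (q + 7)/(q + 4)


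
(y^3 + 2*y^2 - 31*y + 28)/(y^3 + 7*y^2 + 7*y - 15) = (y^2 + 3*y - 28)/(y^2 + 8*y + 15)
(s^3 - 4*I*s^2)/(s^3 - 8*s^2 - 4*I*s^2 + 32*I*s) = s/(s - 8)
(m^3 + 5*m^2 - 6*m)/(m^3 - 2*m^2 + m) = (m + 6)/(m - 1)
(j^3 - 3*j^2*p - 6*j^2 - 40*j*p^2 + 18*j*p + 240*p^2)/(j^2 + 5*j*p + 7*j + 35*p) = (j^2 - 8*j*p - 6*j + 48*p)/(j + 7)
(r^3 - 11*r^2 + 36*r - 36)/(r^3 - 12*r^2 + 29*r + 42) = (r^2 - 5*r + 6)/(r^2 - 6*r - 7)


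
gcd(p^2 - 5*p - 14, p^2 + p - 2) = p + 2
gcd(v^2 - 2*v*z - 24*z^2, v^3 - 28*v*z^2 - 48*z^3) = -v^2 + 2*v*z + 24*z^2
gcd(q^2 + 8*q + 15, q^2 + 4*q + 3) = q + 3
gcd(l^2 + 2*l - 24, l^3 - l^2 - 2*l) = 1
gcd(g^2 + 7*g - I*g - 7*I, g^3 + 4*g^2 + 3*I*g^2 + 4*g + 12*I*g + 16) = g - I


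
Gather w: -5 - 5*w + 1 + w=-4*w - 4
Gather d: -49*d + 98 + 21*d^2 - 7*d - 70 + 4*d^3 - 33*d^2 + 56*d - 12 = 4*d^3 - 12*d^2 + 16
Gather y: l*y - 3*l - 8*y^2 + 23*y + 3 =-3*l - 8*y^2 + y*(l + 23) + 3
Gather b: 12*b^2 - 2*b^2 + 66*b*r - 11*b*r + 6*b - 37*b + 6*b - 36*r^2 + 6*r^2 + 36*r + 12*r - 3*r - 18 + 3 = 10*b^2 + b*(55*r - 25) - 30*r^2 + 45*r - 15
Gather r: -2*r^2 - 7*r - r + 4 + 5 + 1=-2*r^2 - 8*r + 10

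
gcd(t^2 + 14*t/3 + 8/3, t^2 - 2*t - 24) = t + 4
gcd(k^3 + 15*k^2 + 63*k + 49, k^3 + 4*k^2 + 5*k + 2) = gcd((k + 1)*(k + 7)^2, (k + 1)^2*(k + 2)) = k + 1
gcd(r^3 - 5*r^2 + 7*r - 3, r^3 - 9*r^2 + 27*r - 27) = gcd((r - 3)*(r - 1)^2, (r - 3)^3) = r - 3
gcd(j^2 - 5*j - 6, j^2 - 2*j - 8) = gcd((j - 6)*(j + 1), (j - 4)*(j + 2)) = 1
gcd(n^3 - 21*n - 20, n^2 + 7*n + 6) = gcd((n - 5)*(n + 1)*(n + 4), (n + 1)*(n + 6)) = n + 1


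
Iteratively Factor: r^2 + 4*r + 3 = (r + 1)*(r + 3)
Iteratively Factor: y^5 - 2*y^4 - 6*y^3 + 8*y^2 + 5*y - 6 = (y - 1)*(y^4 - y^3 - 7*y^2 + y + 6) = (y - 1)^2*(y^3 - 7*y - 6) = (y - 1)^2*(y + 2)*(y^2 - 2*y - 3) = (y - 3)*(y - 1)^2*(y + 2)*(y + 1)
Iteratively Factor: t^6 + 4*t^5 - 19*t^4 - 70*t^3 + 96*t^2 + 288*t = (t + 2)*(t^5 + 2*t^4 - 23*t^3 - 24*t^2 + 144*t) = (t - 3)*(t + 2)*(t^4 + 5*t^3 - 8*t^2 - 48*t) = t*(t - 3)*(t + 2)*(t^3 + 5*t^2 - 8*t - 48) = t*(t - 3)^2*(t + 2)*(t^2 + 8*t + 16) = t*(t - 3)^2*(t + 2)*(t + 4)*(t + 4)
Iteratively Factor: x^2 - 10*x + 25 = (x - 5)*(x - 5)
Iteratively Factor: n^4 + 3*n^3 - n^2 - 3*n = (n)*(n^3 + 3*n^2 - n - 3) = n*(n - 1)*(n^2 + 4*n + 3) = n*(n - 1)*(n + 1)*(n + 3)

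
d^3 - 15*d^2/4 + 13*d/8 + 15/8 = (d - 3)*(d - 5/4)*(d + 1/2)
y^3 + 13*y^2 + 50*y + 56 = (y + 2)*(y + 4)*(y + 7)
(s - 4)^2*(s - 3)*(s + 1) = s^4 - 10*s^3 + 29*s^2 - 8*s - 48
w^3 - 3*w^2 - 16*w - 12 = (w - 6)*(w + 1)*(w + 2)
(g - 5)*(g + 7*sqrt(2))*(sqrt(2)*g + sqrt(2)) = sqrt(2)*g^3 - 4*sqrt(2)*g^2 + 14*g^2 - 56*g - 5*sqrt(2)*g - 70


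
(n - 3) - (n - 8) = 5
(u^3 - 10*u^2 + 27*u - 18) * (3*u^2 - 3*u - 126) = 3*u^5 - 33*u^4 - 15*u^3 + 1125*u^2 - 3348*u + 2268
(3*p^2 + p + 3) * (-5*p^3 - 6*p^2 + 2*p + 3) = -15*p^5 - 23*p^4 - 15*p^3 - 7*p^2 + 9*p + 9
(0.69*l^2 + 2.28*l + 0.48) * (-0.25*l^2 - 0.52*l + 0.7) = -0.1725*l^4 - 0.9288*l^3 - 0.8226*l^2 + 1.3464*l + 0.336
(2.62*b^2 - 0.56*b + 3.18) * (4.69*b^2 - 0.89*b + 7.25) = 12.2878*b^4 - 4.9582*b^3 + 34.4076*b^2 - 6.8902*b + 23.055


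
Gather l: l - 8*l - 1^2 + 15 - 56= -7*l - 42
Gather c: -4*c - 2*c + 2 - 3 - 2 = -6*c - 3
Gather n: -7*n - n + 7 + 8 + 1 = 16 - 8*n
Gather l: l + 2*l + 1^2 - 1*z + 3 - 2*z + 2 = 3*l - 3*z + 6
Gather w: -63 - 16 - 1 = -80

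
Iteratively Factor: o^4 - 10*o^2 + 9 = (o + 1)*(o^3 - o^2 - 9*o + 9) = (o - 3)*(o + 1)*(o^2 + 2*o - 3) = (o - 3)*(o - 1)*(o + 1)*(o + 3)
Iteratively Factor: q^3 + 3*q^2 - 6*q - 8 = (q + 4)*(q^2 - q - 2) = (q + 1)*(q + 4)*(q - 2)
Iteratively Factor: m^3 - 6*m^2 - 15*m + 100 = (m - 5)*(m^2 - m - 20) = (m - 5)^2*(m + 4)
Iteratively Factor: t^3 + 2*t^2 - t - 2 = (t + 1)*(t^2 + t - 2) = (t - 1)*(t + 1)*(t + 2)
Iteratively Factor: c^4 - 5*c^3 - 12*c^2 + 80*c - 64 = (c + 4)*(c^3 - 9*c^2 + 24*c - 16) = (c - 4)*(c + 4)*(c^2 - 5*c + 4) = (c - 4)^2*(c + 4)*(c - 1)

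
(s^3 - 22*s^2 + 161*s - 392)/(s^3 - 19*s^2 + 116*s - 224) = (s - 7)/(s - 4)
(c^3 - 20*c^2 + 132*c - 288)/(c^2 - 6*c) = c - 14 + 48/c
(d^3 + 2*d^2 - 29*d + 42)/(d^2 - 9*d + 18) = (d^2 + 5*d - 14)/(d - 6)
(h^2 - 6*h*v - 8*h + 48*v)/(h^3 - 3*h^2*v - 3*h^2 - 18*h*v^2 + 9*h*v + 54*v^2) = (h - 8)/(h^2 + 3*h*v - 3*h - 9*v)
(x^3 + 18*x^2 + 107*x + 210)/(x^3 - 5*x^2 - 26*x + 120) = (x^2 + 13*x + 42)/(x^2 - 10*x + 24)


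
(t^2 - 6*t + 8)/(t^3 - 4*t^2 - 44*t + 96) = (t - 4)/(t^2 - 2*t - 48)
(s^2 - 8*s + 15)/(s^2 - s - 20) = (s - 3)/(s + 4)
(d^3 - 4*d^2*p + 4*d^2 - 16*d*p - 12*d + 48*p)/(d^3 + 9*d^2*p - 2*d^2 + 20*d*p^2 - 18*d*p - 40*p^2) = (d^2 - 4*d*p + 6*d - 24*p)/(d^2 + 9*d*p + 20*p^2)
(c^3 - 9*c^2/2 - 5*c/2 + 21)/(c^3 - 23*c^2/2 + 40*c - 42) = (c^2 - c - 6)/(c^2 - 8*c + 12)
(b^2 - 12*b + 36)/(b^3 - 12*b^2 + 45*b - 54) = (b - 6)/(b^2 - 6*b + 9)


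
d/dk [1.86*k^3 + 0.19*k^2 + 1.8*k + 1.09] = 5.58*k^2 + 0.38*k + 1.8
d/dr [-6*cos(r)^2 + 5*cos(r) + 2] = (12*cos(r) - 5)*sin(r)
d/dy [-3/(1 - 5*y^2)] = -30*y/(5*y^2 - 1)^2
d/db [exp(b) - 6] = exp(b)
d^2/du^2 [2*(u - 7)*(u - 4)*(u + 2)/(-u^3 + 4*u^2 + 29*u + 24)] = 20*(u^6 - 21*u^5 + 75*u^4 + 249*u^3 - 672*u^2 - 4704*u - 6472)/(u^9 - 12*u^8 - 39*u^7 + 560*u^6 + 1707*u^5 - 7068*u^4 - 39365*u^3 - 67464*u^2 - 50112*u - 13824)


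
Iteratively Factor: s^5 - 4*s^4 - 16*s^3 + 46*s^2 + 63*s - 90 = (s + 2)*(s^4 - 6*s^3 - 4*s^2 + 54*s - 45) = (s - 5)*(s + 2)*(s^3 - s^2 - 9*s + 9) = (s - 5)*(s + 2)*(s + 3)*(s^2 - 4*s + 3) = (s - 5)*(s - 1)*(s + 2)*(s + 3)*(s - 3)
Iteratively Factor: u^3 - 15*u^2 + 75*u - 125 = (u - 5)*(u^2 - 10*u + 25) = (u - 5)^2*(u - 5)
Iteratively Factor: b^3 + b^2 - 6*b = (b - 2)*(b^2 + 3*b) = (b - 2)*(b + 3)*(b)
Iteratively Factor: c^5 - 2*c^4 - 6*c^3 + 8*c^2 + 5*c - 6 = (c - 1)*(c^4 - c^3 - 7*c^2 + c + 6) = (c - 3)*(c - 1)*(c^3 + 2*c^2 - c - 2) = (c - 3)*(c - 1)*(c + 1)*(c^2 + c - 2) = (c - 3)*(c - 1)^2*(c + 1)*(c + 2)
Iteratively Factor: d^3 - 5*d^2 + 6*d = (d - 2)*(d^2 - 3*d) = (d - 3)*(d - 2)*(d)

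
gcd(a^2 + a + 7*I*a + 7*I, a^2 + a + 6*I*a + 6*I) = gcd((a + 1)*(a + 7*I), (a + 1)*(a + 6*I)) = a + 1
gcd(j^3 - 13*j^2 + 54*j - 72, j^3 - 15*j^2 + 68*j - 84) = j - 6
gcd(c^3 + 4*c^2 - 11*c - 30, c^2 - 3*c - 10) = c + 2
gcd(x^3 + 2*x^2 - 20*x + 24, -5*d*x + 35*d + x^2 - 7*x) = 1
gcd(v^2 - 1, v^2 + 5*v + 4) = v + 1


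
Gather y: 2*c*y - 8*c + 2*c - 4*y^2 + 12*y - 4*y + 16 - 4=-6*c - 4*y^2 + y*(2*c + 8) + 12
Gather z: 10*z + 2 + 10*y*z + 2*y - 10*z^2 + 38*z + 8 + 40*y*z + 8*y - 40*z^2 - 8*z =10*y - 50*z^2 + z*(50*y + 40) + 10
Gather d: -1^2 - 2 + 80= 77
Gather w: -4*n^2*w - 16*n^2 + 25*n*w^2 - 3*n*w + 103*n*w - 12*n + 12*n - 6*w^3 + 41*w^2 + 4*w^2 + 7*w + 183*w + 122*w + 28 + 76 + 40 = -16*n^2 - 6*w^3 + w^2*(25*n + 45) + w*(-4*n^2 + 100*n + 312) + 144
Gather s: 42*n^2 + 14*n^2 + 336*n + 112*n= 56*n^2 + 448*n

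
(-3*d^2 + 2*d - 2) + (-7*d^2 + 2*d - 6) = -10*d^2 + 4*d - 8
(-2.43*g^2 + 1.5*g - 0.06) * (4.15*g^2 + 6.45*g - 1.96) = -10.0845*g^4 - 9.4485*g^3 + 14.1888*g^2 - 3.327*g + 0.1176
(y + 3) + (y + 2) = 2*y + 5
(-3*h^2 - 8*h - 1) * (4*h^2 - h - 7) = -12*h^4 - 29*h^3 + 25*h^2 + 57*h + 7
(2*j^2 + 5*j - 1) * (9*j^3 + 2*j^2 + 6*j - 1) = 18*j^5 + 49*j^4 + 13*j^3 + 26*j^2 - 11*j + 1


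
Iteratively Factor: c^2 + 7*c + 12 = (c + 3)*(c + 4)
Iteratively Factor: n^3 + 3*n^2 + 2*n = (n + 2)*(n^2 + n) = (n + 1)*(n + 2)*(n)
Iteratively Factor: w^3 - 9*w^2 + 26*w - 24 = (w - 2)*(w^2 - 7*w + 12) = (w - 4)*(w - 2)*(w - 3)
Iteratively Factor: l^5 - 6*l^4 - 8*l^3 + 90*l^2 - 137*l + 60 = (l - 3)*(l^4 - 3*l^3 - 17*l^2 + 39*l - 20) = (l - 3)*(l + 4)*(l^3 - 7*l^2 + 11*l - 5) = (l - 3)*(l - 1)*(l + 4)*(l^2 - 6*l + 5) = (l - 3)*(l - 1)^2*(l + 4)*(l - 5)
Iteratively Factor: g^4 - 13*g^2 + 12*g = (g - 1)*(g^3 + g^2 - 12*g) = (g - 3)*(g - 1)*(g^2 + 4*g) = (g - 3)*(g - 1)*(g + 4)*(g)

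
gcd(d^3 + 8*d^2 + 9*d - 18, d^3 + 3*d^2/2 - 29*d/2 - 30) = d + 3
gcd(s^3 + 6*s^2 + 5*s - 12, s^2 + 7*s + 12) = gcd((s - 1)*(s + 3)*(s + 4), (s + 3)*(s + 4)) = s^2 + 7*s + 12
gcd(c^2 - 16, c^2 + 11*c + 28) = c + 4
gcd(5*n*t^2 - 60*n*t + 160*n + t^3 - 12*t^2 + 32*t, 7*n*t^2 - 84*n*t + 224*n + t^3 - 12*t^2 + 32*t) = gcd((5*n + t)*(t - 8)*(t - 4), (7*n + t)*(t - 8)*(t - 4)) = t^2 - 12*t + 32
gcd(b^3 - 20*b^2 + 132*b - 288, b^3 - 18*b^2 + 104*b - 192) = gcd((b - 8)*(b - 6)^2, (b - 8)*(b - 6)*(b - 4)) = b^2 - 14*b + 48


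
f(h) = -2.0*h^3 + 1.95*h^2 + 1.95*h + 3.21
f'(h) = -6.0*h^2 + 3.9*h + 1.95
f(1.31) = 4.61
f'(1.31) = -3.24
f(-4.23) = 181.23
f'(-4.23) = -121.90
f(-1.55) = 12.32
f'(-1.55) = -18.51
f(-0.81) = 3.97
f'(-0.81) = -5.15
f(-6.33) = 576.27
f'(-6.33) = -263.15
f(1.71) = 2.25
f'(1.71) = -8.93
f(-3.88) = 141.82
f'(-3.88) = -103.51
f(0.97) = 5.11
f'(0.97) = 0.09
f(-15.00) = 7162.71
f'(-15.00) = -1406.55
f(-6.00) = 493.71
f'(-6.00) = -237.45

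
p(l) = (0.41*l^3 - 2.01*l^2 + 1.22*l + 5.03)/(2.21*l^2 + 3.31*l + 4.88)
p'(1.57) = -0.28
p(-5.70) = -2.48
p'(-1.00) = 1.82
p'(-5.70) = 0.17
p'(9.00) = 0.16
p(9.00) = 0.71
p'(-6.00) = 0.17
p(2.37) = 0.08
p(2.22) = 0.10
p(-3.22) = -1.95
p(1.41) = 0.28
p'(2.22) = -0.13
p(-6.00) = -2.53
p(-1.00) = 0.37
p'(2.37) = -0.10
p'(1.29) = -0.38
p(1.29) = 0.32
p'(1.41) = -0.34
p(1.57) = 0.23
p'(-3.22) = 0.33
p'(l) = (-4.42*l - 3.31)*(0.41*l^3 - 2.01*l^2 + 1.22*l + 5.03)/(2.21*l^2 + 3.31*l + 4.88)^2 + (1.23*l^2 - 4.02*l + 1.22)/(2.21*l^2 + 3.31*l + 4.88)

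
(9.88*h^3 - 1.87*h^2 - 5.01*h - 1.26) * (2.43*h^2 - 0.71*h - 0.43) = 24.0084*h^5 - 11.5589*h^4 - 15.095*h^3 + 1.2994*h^2 + 3.0489*h + 0.5418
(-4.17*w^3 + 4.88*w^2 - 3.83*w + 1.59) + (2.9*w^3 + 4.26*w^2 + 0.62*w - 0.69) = -1.27*w^3 + 9.14*w^2 - 3.21*w + 0.9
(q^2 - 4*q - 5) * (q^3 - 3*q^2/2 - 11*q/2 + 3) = q^5 - 11*q^4/2 - 9*q^3/2 + 65*q^2/2 + 31*q/2 - 15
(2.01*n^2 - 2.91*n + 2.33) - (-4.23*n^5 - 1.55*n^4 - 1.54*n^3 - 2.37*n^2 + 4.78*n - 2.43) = 4.23*n^5 + 1.55*n^4 + 1.54*n^3 + 4.38*n^2 - 7.69*n + 4.76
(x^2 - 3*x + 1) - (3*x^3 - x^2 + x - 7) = -3*x^3 + 2*x^2 - 4*x + 8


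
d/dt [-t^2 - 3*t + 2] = -2*t - 3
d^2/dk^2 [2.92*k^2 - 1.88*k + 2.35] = 5.84000000000000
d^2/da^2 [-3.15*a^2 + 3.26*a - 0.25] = -6.30000000000000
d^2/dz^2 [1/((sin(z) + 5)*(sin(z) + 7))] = 2*(-2*sin(z)^4 - 18*sin(z)^3 + sin(z)^2 + 246*sin(z) + 109)/((sin(z) + 5)^3*(sin(z) + 7)^3)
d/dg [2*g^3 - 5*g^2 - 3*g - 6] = 6*g^2 - 10*g - 3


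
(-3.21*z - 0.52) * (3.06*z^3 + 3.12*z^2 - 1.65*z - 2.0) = -9.8226*z^4 - 11.6064*z^3 + 3.6741*z^2 + 7.278*z + 1.04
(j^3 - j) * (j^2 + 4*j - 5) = j^5 + 4*j^4 - 6*j^3 - 4*j^2 + 5*j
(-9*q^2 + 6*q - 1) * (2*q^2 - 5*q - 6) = -18*q^4 + 57*q^3 + 22*q^2 - 31*q + 6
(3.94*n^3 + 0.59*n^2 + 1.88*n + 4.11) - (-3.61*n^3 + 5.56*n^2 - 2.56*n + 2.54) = 7.55*n^3 - 4.97*n^2 + 4.44*n + 1.57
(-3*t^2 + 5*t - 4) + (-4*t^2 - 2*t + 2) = -7*t^2 + 3*t - 2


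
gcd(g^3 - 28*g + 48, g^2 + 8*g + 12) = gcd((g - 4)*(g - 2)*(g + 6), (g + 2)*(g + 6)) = g + 6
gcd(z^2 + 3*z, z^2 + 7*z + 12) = z + 3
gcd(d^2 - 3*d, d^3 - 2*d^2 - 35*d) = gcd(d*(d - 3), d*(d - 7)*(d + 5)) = d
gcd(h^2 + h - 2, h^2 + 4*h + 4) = h + 2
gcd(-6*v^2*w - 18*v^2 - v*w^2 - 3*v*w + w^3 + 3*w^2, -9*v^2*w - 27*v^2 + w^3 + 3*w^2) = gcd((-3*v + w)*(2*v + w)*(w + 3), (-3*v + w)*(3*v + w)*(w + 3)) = 3*v*w + 9*v - w^2 - 3*w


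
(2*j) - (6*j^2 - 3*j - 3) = -6*j^2 + 5*j + 3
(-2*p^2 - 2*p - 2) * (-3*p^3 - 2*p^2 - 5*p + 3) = 6*p^5 + 10*p^4 + 20*p^3 + 8*p^2 + 4*p - 6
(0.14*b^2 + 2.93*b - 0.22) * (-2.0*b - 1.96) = -0.28*b^3 - 6.1344*b^2 - 5.3028*b + 0.4312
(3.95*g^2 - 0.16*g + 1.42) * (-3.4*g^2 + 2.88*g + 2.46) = -13.43*g^4 + 11.92*g^3 + 4.4282*g^2 + 3.696*g + 3.4932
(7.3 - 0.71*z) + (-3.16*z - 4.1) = 3.2 - 3.87*z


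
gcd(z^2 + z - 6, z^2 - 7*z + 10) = z - 2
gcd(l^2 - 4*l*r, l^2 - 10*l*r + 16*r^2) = 1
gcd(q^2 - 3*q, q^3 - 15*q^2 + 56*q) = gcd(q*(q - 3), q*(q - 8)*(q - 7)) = q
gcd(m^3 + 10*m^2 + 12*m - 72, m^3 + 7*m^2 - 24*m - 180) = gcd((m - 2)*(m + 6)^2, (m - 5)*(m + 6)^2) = m^2 + 12*m + 36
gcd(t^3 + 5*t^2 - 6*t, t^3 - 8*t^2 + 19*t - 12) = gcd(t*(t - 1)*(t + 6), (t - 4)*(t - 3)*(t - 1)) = t - 1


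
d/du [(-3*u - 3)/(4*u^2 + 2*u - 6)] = 3*(u^2 + 2*u + 2)/(4*u^4 + 4*u^3 - 11*u^2 - 6*u + 9)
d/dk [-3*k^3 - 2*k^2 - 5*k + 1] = -9*k^2 - 4*k - 5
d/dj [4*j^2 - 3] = 8*j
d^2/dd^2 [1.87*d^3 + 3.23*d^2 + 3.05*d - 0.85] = 11.22*d + 6.46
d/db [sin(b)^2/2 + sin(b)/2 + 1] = sin(2*b)/2 + cos(b)/2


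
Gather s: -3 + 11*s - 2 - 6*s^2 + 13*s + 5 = -6*s^2 + 24*s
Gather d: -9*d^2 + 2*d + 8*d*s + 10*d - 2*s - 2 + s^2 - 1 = -9*d^2 + d*(8*s + 12) + s^2 - 2*s - 3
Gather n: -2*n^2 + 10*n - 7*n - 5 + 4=-2*n^2 + 3*n - 1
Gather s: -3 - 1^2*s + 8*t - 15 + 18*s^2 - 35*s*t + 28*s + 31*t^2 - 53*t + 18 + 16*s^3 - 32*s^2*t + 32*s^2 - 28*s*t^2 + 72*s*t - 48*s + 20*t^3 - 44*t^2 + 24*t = 16*s^3 + s^2*(50 - 32*t) + s*(-28*t^2 + 37*t - 21) + 20*t^3 - 13*t^2 - 21*t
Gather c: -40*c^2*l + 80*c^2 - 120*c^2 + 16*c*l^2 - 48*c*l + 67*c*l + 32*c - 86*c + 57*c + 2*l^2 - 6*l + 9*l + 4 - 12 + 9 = c^2*(-40*l - 40) + c*(16*l^2 + 19*l + 3) + 2*l^2 + 3*l + 1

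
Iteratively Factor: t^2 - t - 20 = (t + 4)*(t - 5)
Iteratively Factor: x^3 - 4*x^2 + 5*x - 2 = (x - 2)*(x^2 - 2*x + 1) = (x - 2)*(x - 1)*(x - 1)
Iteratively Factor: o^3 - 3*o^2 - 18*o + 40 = (o - 5)*(o^2 + 2*o - 8) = (o - 5)*(o - 2)*(o + 4)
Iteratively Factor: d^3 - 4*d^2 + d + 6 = (d + 1)*(d^2 - 5*d + 6) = (d - 3)*(d + 1)*(d - 2)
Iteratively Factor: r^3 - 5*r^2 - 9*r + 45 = (r - 3)*(r^2 - 2*r - 15) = (r - 3)*(r + 3)*(r - 5)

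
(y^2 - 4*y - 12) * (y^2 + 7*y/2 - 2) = y^4 - y^3/2 - 28*y^2 - 34*y + 24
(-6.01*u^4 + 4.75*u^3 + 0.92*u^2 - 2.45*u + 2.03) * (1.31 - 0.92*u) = 5.5292*u^5 - 12.2431*u^4 + 5.3761*u^3 + 3.4592*u^2 - 5.0771*u + 2.6593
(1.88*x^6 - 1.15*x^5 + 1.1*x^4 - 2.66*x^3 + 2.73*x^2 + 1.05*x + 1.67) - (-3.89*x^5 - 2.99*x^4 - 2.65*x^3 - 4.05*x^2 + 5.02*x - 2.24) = 1.88*x^6 + 2.74*x^5 + 4.09*x^4 - 0.0100000000000002*x^3 + 6.78*x^2 - 3.97*x + 3.91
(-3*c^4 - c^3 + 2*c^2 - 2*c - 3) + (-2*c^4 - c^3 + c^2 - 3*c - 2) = -5*c^4 - 2*c^3 + 3*c^2 - 5*c - 5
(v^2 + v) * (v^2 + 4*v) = v^4 + 5*v^3 + 4*v^2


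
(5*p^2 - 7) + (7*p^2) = 12*p^2 - 7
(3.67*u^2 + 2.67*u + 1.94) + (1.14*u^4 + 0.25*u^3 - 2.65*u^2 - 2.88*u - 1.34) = 1.14*u^4 + 0.25*u^3 + 1.02*u^2 - 0.21*u + 0.6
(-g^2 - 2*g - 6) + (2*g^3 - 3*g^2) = 2*g^3 - 4*g^2 - 2*g - 6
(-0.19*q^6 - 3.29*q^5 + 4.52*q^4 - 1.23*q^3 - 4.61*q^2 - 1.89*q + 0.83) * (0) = 0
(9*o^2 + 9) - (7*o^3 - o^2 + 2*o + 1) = -7*o^3 + 10*o^2 - 2*o + 8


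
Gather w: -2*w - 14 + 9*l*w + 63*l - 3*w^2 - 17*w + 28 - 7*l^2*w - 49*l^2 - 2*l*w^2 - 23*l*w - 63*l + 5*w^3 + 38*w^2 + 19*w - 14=-49*l^2 + 5*w^3 + w^2*(35 - 2*l) + w*(-7*l^2 - 14*l)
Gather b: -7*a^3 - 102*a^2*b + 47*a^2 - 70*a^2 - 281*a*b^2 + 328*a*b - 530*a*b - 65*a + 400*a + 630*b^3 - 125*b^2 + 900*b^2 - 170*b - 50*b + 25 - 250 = -7*a^3 - 23*a^2 + 335*a + 630*b^3 + b^2*(775 - 281*a) + b*(-102*a^2 - 202*a - 220) - 225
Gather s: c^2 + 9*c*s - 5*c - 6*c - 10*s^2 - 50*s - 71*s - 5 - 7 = c^2 - 11*c - 10*s^2 + s*(9*c - 121) - 12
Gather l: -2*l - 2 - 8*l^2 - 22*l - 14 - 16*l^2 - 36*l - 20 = -24*l^2 - 60*l - 36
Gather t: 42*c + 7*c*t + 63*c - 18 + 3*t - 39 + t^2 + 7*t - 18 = 105*c + t^2 + t*(7*c + 10) - 75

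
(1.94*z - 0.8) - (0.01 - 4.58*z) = 6.52*z - 0.81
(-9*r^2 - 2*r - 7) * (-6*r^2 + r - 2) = 54*r^4 + 3*r^3 + 58*r^2 - 3*r + 14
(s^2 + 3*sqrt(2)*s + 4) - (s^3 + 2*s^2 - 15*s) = -s^3 - s^2 + 3*sqrt(2)*s + 15*s + 4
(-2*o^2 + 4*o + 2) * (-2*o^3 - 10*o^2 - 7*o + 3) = 4*o^5 + 12*o^4 - 30*o^3 - 54*o^2 - 2*o + 6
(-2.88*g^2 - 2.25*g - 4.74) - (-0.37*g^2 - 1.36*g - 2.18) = -2.51*g^2 - 0.89*g - 2.56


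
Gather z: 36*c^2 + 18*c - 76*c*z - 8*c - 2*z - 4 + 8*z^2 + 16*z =36*c^2 + 10*c + 8*z^2 + z*(14 - 76*c) - 4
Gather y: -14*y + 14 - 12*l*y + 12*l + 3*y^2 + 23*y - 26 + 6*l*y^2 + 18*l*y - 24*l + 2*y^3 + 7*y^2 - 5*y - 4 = -12*l + 2*y^3 + y^2*(6*l + 10) + y*(6*l + 4) - 16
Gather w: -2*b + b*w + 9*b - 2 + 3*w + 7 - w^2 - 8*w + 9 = 7*b - w^2 + w*(b - 5) + 14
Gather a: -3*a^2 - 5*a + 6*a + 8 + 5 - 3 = -3*a^2 + a + 10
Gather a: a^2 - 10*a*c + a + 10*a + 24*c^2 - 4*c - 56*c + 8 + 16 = a^2 + a*(11 - 10*c) + 24*c^2 - 60*c + 24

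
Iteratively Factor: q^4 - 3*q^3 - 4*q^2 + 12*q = (q)*(q^3 - 3*q^2 - 4*q + 12) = q*(q - 3)*(q^2 - 4) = q*(q - 3)*(q - 2)*(q + 2)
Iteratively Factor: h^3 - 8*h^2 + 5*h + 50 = (h + 2)*(h^2 - 10*h + 25) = (h - 5)*(h + 2)*(h - 5)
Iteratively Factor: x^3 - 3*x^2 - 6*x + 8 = (x - 1)*(x^2 - 2*x - 8) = (x - 1)*(x + 2)*(x - 4)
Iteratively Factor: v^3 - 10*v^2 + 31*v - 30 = (v - 5)*(v^2 - 5*v + 6) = (v - 5)*(v - 2)*(v - 3)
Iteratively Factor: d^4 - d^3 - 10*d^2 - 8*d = (d)*(d^3 - d^2 - 10*d - 8) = d*(d - 4)*(d^2 + 3*d + 2) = d*(d - 4)*(d + 2)*(d + 1)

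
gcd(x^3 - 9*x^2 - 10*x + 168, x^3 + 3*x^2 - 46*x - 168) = x^2 - 3*x - 28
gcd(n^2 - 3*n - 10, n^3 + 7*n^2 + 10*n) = n + 2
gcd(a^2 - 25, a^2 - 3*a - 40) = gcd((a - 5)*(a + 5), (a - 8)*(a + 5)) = a + 5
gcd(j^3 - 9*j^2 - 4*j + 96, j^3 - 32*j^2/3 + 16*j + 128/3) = j^2 - 12*j + 32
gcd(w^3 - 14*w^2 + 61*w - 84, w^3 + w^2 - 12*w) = w - 3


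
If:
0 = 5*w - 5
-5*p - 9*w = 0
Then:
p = -9/5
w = 1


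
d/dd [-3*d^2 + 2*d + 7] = 2 - 6*d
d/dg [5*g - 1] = 5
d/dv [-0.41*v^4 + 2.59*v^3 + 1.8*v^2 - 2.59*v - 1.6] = -1.64*v^3 + 7.77*v^2 + 3.6*v - 2.59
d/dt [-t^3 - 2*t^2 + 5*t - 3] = -3*t^2 - 4*t + 5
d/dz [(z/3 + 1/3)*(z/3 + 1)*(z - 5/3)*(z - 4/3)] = 4*z^3/9 + z^2/3 - 122*z/81 - 1/81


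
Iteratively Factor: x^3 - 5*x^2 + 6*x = (x - 2)*(x^2 - 3*x) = x*(x - 2)*(x - 3)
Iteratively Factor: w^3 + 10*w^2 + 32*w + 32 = (w + 4)*(w^2 + 6*w + 8) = (w + 2)*(w + 4)*(w + 4)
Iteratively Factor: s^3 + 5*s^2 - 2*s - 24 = (s + 4)*(s^2 + s - 6) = (s + 3)*(s + 4)*(s - 2)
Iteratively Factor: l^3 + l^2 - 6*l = (l)*(l^2 + l - 6) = l*(l + 3)*(l - 2)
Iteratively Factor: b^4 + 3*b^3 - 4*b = (b + 2)*(b^3 + b^2 - 2*b) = b*(b + 2)*(b^2 + b - 2) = b*(b - 1)*(b + 2)*(b + 2)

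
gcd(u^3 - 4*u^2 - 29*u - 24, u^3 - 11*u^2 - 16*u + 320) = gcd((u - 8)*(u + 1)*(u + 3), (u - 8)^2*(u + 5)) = u - 8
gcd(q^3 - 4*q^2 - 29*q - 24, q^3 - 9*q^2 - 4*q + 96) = q^2 - 5*q - 24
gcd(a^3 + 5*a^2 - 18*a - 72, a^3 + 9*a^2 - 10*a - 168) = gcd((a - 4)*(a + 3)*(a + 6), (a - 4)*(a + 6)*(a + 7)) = a^2 + 2*a - 24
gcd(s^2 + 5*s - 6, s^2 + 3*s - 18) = s + 6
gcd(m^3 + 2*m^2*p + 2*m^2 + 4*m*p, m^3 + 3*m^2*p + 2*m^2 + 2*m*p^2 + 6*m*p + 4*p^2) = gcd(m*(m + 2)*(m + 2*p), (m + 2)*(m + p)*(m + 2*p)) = m^2 + 2*m*p + 2*m + 4*p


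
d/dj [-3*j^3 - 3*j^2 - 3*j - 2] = -9*j^2 - 6*j - 3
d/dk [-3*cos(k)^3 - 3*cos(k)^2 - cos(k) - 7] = (3*cos(k) + 1)^2*sin(k)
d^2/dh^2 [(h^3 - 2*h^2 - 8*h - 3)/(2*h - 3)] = 2*(4*h^3 - 18*h^2 + 27*h - 78)/(8*h^3 - 36*h^2 + 54*h - 27)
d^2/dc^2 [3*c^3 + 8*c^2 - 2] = 18*c + 16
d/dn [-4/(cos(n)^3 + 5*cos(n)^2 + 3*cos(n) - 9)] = 4*(3*sin(n)^2 - 10*cos(n) - 6)*sin(n)/((cos(n) - 1)^2*(cos(n) + 3)^4)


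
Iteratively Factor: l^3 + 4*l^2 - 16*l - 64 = (l + 4)*(l^2 - 16) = (l - 4)*(l + 4)*(l + 4)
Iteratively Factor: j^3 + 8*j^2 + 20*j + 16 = (j + 2)*(j^2 + 6*j + 8) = (j + 2)^2*(j + 4)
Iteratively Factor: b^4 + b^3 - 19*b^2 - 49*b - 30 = (b + 2)*(b^3 - b^2 - 17*b - 15) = (b - 5)*(b + 2)*(b^2 + 4*b + 3) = (b - 5)*(b + 1)*(b + 2)*(b + 3)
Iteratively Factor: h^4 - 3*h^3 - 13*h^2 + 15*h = (h - 1)*(h^3 - 2*h^2 - 15*h) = (h - 5)*(h - 1)*(h^2 + 3*h) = h*(h - 5)*(h - 1)*(h + 3)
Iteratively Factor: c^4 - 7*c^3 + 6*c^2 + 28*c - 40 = (c + 2)*(c^3 - 9*c^2 + 24*c - 20) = (c - 2)*(c + 2)*(c^2 - 7*c + 10) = (c - 2)^2*(c + 2)*(c - 5)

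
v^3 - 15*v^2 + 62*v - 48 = (v - 8)*(v - 6)*(v - 1)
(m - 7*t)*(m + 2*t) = m^2 - 5*m*t - 14*t^2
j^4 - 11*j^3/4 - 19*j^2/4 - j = j*(j - 4)*(j + 1/4)*(j + 1)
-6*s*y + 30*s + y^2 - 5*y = (-6*s + y)*(y - 5)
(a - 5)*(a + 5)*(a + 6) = a^3 + 6*a^2 - 25*a - 150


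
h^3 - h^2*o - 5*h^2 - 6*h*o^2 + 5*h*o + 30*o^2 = (h - 5)*(h - 3*o)*(h + 2*o)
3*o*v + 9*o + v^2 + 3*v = (3*o + v)*(v + 3)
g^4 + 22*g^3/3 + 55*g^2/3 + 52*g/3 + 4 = (g + 1/3)*(g + 2)^2*(g + 3)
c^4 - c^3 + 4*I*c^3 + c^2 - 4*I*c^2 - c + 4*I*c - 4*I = (c - 1)*(c - I)*(c + I)*(c + 4*I)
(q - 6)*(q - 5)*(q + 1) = q^3 - 10*q^2 + 19*q + 30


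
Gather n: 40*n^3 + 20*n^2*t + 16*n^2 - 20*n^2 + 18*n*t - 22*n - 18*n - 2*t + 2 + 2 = 40*n^3 + n^2*(20*t - 4) + n*(18*t - 40) - 2*t + 4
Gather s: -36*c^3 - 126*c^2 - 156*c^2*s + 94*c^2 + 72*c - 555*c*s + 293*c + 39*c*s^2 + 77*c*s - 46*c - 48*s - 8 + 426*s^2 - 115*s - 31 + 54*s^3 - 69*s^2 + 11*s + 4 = -36*c^3 - 32*c^2 + 319*c + 54*s^3 + s^2*(39*c + 357) + s*(-156*c^2 - 478*c - 152) - 35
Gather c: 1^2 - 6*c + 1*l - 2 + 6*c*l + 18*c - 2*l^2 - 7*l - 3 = c*(6*l + 12) - 2*l^2 - 6*l - 4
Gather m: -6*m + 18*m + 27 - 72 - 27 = 12*m - 72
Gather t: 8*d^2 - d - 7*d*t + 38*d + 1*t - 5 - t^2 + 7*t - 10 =8*d^2 + 37*d - t^2 + t*(8 - 7*d) - 15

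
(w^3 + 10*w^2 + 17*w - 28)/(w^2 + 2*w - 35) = (w^2 + 3*w - 4)/(w - 5)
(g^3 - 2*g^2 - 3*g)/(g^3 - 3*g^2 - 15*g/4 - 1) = 4*g*(-g^2 + 2*g + 3)/(-4*g^3 + 12*g^2 + 15*g + 4)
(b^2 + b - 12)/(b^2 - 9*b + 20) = (b^2 + b - 12)/(b^2 - 9*b + 20)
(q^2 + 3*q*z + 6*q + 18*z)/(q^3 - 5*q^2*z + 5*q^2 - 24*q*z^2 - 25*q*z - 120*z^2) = (-q - 6)/(-q^2 + 8*q*z - 5*q + 40*z)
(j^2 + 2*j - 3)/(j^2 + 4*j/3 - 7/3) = 3*(j + 3)/(3*j + 7)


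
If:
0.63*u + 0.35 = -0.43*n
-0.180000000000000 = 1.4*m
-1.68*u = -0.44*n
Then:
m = -0.13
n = -0.59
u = -0.15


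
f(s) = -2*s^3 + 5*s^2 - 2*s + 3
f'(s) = -6*s^2 + 10*s - 2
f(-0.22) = 3.70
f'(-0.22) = -4.49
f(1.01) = 4.02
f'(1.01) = 1.98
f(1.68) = 4.27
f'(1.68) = -2.13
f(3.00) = -12.00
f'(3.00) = -26.00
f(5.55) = -196.00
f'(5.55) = -131.32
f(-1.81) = 34.86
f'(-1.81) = -39.76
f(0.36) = 2.83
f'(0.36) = 0.82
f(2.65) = -4.41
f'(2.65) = -17.64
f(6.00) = -261.00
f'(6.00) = -158.00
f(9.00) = -1068.00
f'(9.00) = -398.00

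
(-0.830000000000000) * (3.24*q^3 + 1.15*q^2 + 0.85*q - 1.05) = -2.6892*q^3 - 0.9545*q^2 - 0.7055*q + 0.8715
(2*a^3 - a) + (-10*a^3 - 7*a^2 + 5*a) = -8*a^3 - 7*a^2 + 4*a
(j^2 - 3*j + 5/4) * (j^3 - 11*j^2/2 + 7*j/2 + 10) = j^5 - 17*j^4/2 + 85*j^3/4 - 59*j^2/8 - 205*j/8 + 25/2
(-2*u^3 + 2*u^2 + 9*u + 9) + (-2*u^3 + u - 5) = -4*u^3 + 2*u^2 + 10*u + 4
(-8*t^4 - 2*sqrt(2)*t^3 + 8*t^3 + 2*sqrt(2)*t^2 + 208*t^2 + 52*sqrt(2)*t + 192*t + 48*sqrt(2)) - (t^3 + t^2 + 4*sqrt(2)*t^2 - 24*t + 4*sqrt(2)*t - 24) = -8*t^4 - 2*sqrt(2)*t^3 + 7*t^3 - 2*sqrt(2)*t^2 + 207*t^2 + 48*sqrt(2)*t + 216*t + 24 + 48*sqrt(2)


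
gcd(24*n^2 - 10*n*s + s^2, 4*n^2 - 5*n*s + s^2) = -4*n + s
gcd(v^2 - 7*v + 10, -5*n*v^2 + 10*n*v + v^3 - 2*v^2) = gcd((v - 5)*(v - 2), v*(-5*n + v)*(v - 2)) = v - 2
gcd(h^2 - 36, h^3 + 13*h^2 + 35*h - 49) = 1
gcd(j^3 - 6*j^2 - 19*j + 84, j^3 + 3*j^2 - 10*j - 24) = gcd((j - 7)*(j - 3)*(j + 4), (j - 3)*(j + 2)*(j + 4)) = j^2 + j - 12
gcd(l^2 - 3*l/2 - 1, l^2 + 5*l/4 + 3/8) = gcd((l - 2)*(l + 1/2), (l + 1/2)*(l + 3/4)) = l + 1/2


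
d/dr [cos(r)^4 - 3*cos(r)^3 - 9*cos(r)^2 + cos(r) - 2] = (-4*cos(r)^3 + 9*cos(r)^2 + 18*cos(r) - 1)*sin(r)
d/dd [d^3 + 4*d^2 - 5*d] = 3*d^2 + 8*d - 5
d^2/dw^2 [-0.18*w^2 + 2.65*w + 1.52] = -0.360000000000000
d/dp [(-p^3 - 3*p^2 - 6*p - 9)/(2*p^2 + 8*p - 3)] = (-2*p^4 - 16*p^3 - 3*p^2 + 54*p + 90)/(4*p^4 + 32*p^3 + 52*p^2 - 48*p + 9)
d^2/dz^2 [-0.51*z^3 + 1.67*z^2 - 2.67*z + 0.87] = 3.34 - 3.06*z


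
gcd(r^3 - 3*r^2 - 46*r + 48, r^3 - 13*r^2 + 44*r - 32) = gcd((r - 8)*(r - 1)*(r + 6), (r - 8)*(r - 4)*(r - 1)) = r^2 - 9*r + 8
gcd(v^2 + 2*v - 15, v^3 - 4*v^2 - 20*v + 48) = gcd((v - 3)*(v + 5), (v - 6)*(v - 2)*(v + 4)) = 1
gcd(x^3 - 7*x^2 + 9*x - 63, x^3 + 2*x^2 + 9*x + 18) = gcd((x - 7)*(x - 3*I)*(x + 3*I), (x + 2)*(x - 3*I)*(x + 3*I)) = x^2 + 9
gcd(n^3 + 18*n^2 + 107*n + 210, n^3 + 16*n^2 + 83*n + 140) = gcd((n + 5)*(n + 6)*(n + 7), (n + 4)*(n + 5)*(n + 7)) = n^2 + 12*n + 35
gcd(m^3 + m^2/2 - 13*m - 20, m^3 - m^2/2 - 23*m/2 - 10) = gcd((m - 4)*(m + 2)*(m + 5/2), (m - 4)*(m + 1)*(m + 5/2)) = m^2 - 3*m/2 - 10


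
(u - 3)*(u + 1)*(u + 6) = u^3 + 4*u^2 - 15*u - 18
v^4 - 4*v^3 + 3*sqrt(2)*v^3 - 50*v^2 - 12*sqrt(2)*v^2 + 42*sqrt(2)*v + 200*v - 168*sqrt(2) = (v - 4)*(v - 3*sqrt(2))*(v - sqrt(2))*(v + 7*sqrt(2))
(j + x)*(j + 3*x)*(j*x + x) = j^3*x + 4*j^2*x^2 + j^2*x + 3*j*x^3 + 4*j*x^2 + 3*x^3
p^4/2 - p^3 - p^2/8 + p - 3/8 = (p/2 + 1/2)*(p - 3/2)*(p - 1)*(p - 1/2)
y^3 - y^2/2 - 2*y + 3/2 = (y - 1)^2*(y + 3/2)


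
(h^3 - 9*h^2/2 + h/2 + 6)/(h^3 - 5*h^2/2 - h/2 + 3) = (h - 4)/(h - 2)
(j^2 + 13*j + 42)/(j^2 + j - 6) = (j^2 + 13*j + 42)/(j^2 + j - 6)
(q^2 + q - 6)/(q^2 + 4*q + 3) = (q - 2)/(q + 1)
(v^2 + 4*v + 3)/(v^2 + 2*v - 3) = (v + 1)/(v - 1)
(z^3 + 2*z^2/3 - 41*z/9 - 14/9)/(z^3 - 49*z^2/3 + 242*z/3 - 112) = (9*z^3 + 6*z^2 - 41*z - 14)/(3*(3*z^3 - 49*z^2 + 242*z - 336))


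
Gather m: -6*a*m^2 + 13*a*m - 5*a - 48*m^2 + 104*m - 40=-5*a + m^2*(-6*a - 48) + m*(13*a + 104) - 40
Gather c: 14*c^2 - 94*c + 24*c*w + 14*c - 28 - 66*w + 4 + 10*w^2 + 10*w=14*c^2 + c*(24*w - 80) + 10*w^2 - 56*w - 24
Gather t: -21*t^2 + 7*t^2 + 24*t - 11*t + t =-14*t^2 + 14*t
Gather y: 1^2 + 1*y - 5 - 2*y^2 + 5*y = -2*y^2 + 6*y - 4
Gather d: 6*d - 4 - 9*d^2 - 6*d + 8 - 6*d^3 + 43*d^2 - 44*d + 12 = -6*d^3 + 34*d^2 - 44*d + 16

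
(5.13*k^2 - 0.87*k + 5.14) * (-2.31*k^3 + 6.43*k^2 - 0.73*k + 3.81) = -11.8503*k^5 + 34.9956*k^4 - 21.2124*k^3 + 53.2306*k^2 - 7.0669*k + 19.5834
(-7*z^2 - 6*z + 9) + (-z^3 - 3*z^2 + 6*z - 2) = -z^3 - 10*z^2 + 7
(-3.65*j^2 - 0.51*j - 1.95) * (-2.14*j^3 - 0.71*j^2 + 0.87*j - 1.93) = 7.811*j^5 + 3.6829*j^4 + 1.3596*j^3 + 7.9853*j^2 - 0.7122*j + 3.7635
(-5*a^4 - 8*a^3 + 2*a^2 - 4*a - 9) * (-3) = 15*a^4 + 24*a^3 - 6*a^2 + 12*a + 27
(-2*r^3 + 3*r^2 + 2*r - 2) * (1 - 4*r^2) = 8*r^5 - 12*r^4 - 10*r^3 + 11*r^2 + 2*r - 2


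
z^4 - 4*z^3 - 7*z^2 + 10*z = z*(z - 5)*(z - 1)*(z + 2)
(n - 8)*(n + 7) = n^2 - n - 56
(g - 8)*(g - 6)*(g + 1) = g^3 - 13*g^2 + 34*g + 48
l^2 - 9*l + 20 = (l - 5)*(l - 4)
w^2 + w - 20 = (w - 4)*(w + 5)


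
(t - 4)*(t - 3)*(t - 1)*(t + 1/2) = t^4 - 15*t^3/2 + 15*t^2 - 5*t/2 - 6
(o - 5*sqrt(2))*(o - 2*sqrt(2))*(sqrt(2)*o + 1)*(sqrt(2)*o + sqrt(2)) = 2*o^4 - 13*sqrt(2)*o^3 + 2*o^3 - 13*sqrt(2)*o^2 + 26*o^2 + 26*o + 20*sqrt(2)*o + 20*sqrt(2)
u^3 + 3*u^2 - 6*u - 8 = (u - 2)*(u + 1)*(u + 4)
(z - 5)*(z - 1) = z^2 - 6*z + 5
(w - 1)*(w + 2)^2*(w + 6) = w^4 + 9*w^3 + 18*w^2 - 4*w - 24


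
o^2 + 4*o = o*(o + 4)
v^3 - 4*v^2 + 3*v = v*(v - 3)*(v - 1)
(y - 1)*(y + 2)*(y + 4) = y^3 + 5*y^2 + 2*y - 8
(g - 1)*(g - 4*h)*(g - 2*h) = g^3 - 6*g^2*h - g^2 + 8*g*h^2 + 6*g*h - 8*h^2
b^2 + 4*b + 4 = (b + 2)^2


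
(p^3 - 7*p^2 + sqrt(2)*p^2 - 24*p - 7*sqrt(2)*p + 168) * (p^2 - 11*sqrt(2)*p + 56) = p^5 - 10*sqrt(2)*p^4 - 7*p^4 + 10*p^3 + 70*sqrt(2)*p^3 - 70*p^2 + 320*sqrt(2)*p^2 - 2240*sqrt(2)*p - 1344*p + 9408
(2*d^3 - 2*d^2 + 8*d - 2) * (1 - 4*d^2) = -8*d^5 + 8*d^4 - 30*d^3 + 6*d^2 + 8*d - 2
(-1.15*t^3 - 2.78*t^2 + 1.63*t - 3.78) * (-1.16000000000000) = 1.334*t^3 + 3.2248*t^2 - 1.8908*t + 4.3848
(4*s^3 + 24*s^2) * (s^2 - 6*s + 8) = 4*s^5 - 112*s^3 + 192*s^2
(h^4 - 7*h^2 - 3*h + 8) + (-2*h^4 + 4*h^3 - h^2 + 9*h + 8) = -h^4 + 4*h^3 - 8*h^2 + 6*h + 16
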